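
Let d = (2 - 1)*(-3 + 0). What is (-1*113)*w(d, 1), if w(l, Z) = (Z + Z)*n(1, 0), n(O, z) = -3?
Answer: 678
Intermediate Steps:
d = -3 (d = 1*(-3) = -3)
w(l, Z) = -6*Z (w(l, Z) = (Z + Z)*(-3) = (2*Z)*(-3) = -6*Z)
(-1*113)*w(d, 1) = (-1*113)*(-6*1) = -113*(-6) = 678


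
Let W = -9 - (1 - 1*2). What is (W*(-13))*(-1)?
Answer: -104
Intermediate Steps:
W = -8 (W = -9 - (1 - 2) = -9 - 1*(-1) = -9 + 1 = -8)
(W*(-13))*(-1) = -8*(-13)*(-1) = 104*(-1) = -104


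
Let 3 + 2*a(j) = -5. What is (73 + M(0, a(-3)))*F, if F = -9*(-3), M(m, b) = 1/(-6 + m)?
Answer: 3933/2 ≈ 1966.5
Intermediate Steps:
a(j) = -4 (a(j) = -3/2 + (½)*(-5) = -3/2 - 5/2 = -4)
F = 27
(73 + M(0, a(-3)))*F = (73 + 1/(-6 + 0))*27 = (73 + 1/(-6))*27 = (73 - ⅙)*27 = (437/6)*27 = 3933/2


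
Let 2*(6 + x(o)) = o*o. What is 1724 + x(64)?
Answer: 3766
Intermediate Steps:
x(o) = -6 + o**2/2 (x(o) = -6 + (o*o)/2 = -6 + o**2/2)
1724 + x(64) = 1724 + (-6 + (1/2)*64**2) = 1724 + (-6 + (1/2)*4096) = 1724 + (-6 + 2048) = 1724 + 2042 = 3766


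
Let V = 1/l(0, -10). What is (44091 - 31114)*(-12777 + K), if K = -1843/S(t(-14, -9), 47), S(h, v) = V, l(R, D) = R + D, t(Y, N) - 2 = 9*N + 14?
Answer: 73358981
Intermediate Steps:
t(Y, N) = 16 + 9*N (t(Y, N) = 2 + (9*N + 14) = 2 + (14 + 9*N) = 16 + 9*N)
l(R, D) = D + R
V = -⅒ (V = 1/(-10 + 0) = 1/(-10) = -⅒ ≈ -0.10000)
S(h, v) = -⅒
K = 18430 (K = -1843/(-⅒) = -1843*(-10) = 18430)
(44091 - 31114)*(-12777 + K) = (44091 - 31114)*(-12777 + 18430) = 12977*5653 = 73358981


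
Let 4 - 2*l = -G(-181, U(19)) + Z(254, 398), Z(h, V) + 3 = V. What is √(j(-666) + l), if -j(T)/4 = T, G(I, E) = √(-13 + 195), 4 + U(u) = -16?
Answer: √(9874 + 2*√182)/2 ≈ 49.752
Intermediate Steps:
U(u) = -20 (U(u) = -4 - 16 = -20)
G(I, E) = √182
j(T) = -4*T
Z(h, V) = -3 + V
l = -391/2 + √182/2 (l = 2 - (-√182 + (-3 + 398))/2 = 2 - (-√182 + 395)/2 = 2 - (395 - √182)/2 = 2 + (-395/2 + √182/2) = -391/2 + √182/2 ≈ -188.75)
√(j(-666) + l) = √(-4*(-666) + (-391/2 + √182/2)) = √(2664 + (-391/2 + √182/2)) = √(4937/2 + √182/2)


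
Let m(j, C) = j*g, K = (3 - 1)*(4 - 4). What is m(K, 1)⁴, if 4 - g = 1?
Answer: 0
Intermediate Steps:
g = 3 (g = 4 - 1*1 = 4 - 1 = 3)
K = 0 (K = 2*0 = 0)
m(j, C) = 3*j (m(j, C) = j*3 = 3*j)
m(K, 1)⁴ = (3*0)⁴ = 0⁴ = 0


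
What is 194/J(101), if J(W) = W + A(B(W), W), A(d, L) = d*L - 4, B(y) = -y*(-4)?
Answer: 194/40901 ≈ 0.0047432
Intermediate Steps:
B(y) = 4*y
A(d, L) = -4 + L*d (A(d, L) = L*d - 4 = -4 + L*d)
J(W) = -4 + W + 4*W² (J(W) = W + (-4 + W*(4*W)) = W + (-4 + 4*W²) = -4 + W + 4*W²)
194/J(101) = 194/(-4 + 101 + 4*101²) = 194/(-4 + 101 + 4*10201) = 194/(-4 + 101 + 40804) = 194/40901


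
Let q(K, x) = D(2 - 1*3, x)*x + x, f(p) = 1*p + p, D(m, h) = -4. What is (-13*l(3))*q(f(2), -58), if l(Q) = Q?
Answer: -6786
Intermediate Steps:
f(p) = 2*p (f(p) = p + p = 2*p)
q(K, x) = -3*x (q(K, x) = -4*x + x = -3*x)
(-13*l(3))*q(f(2), -58) = (-13*3)*(-3*(-58)) = -39*174 = -6786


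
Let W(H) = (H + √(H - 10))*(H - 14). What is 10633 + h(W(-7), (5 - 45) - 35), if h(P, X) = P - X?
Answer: 10855 - 21*I*√17 ≈ 10855.0 - 86.585*I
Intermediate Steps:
W(H) = (-14 + H)*(H + √(-10 + H)) (W(H) = (H + √(-10 + H))*(-14 + H) = (-14 + H)*(H + √(-10 + H)))
10633 + h(W(-7), (5 - 45) - 35) = 10633 + (((-7)² - 14*(-7) - 14*√(-10 - 7) - 7*√(-10 - 7)) - ((5 - 45) - 35)) = 10633 + ((49 + 98 - 14*I*√17 - 7*I*√17) - (-40 - 35)) = 10633 + ((49 + 98 - 14*I*√17 - 7*I*√17) - 1*(-75)) = 10633 + ((49 + 98 - 14*I*√17 - 7*I*√17) + 75) = 10633 + ((147 - 21*I*√17) + 75) = 10633 + (222 - 21*I*√17) = 10855 - 21*I*√17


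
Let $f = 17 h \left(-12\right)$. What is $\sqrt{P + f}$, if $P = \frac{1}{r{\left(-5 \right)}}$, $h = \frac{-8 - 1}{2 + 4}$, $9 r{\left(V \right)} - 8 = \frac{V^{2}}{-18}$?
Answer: $\frac{12 \sqrt{30226}}{119} \approx 17.532$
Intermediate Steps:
$r{\left(V \right)} = \frac{8}{9} - \frac{V^{2}}{162}$ ($r{\left(V \right)} = \frac{8}{9} + \frac{V^{2} \frac{1}{-18}}{9} = \frac{8}{9} + \frac{V^{2} \left(- \frac{1}{18}\right)}{9} = \frac{8}{9} + \frac{\left(- \frac{1}{18}\right) V^{2}}{9} = \frac{8}{9} - \frac{V^{2}}{162}$)
$h = - \frac{3}{2}$ ($h = - \frac{9}{6} = \left(-9\right) \frac{1}{6} = - \frac{3}{2} \approx -1.5$)
$P = \frac{162}{119}$ ($P = \frac{1}{\frac{8}{9} - \frac{\left(-5\right)^{2}}{162}} = \frac{1}{\frac{8}{9} - \frac{25}{162}} = \frac{1}{\frac{119}{162}} = \frac{162}{119} \approx 1.3613$)
$f = 306$ ($f = 17 \left(- \frac{3}{2}\right) \left(-12\right) = \left(- \frac{51}{2}\right) \left(-12\right) = 306$)
$\sqrt{P + f} = \sqrt{\frac{162}{119} + 306} = \sqrt{\frac{36576}{119}} = \frac{12 \sqrt{30226}}{119}$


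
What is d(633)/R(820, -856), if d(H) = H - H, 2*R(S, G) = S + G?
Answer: 0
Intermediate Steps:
R(S, G) = G/2 + S/2 (R(S, G) = (S + G)/2 = (G + S)/2 = G/2 + S/2)
d(H) = 0
d(633)/R(820, -856) = 0/((1/2)*(-856) + (1/2)*820) = 0/(-428 + 410) = 0/(-18) = 0*(-1/18) = 0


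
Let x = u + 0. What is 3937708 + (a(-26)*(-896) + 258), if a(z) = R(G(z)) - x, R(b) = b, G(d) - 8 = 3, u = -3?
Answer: 3925422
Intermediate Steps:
G(d) = 11 (G(d) = 8 + 3 = 11)
x = -3 (x = -3 + 0 = -3)
a(z) = 14 (a(z) = 11 - 1*(-3) = 11 + 3 = 14)
3937708 + (a(-26)*(-896) + 258) = 3937708 + (14*(-896) + 258) = 3937708 + (-12544 + 258) = 3937708 - 12286 = 3925422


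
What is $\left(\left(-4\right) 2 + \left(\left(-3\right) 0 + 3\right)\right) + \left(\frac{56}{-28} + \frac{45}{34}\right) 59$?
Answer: $- \frac{1527}{34} \approx -44.912$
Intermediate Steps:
$\left(\left(-4\right) 2 + \left(\left(-3\right) 0 + 3\right)\right) + \left(\frac{56}{-28} + \frac{45}{34}\right) 59 = \left(-8 + \left(0 + 3\right)\right) + \left(56 \left(- \frac{1}{28}\right) + 45 \cdot \frac{1}{34}\right) 59 = \left(-8 + 3\right) + \left(-2 + \frac{45}{34}\right) 59 = -5 - \frac{1357}{34} = - \frac{1527}{34}$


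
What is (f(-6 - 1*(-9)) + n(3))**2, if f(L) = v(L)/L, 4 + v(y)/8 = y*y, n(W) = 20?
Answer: 10000/9 ≈ 1111.1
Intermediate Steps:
v(y) = -32 + 8*y**2 (v(y) = -32 + 8*(y*y) = -32 + 8*y**2)
f(L) = (-32 + 8*L**2)/L
(f(-6 - 1*(-9)) + n(3))**2 = ((-32/(-6 - 1*(-9)) + 8*(-6 - 1*(-9))) + 20)**2 = ((-32/(-6 + 9) + 8*(-6 + 9)) + 20)**2 = ((-32/3 + 8*3) + 20)**2 = ((-32*1/3 + 24) + 20)**2 = ((-32/3 + 24) + 20)**2 = (40/3 + 20)**2 = (100/3)**2 = 10000/9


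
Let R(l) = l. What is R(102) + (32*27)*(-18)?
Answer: -15450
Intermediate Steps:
R(102) + (32*27)*(-18) = 102 + (32*27)*(-18) = 102 + 864*(-18) = 102 - 15552 = -15450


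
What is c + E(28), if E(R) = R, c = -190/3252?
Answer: 45433/1626 ≈ 27.942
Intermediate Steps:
c = -95/1626 (c = -190*1/3252 = -95/1626 ≈ -0.058426)
c + E(28) = -95/1626 + 28 = 45433/1626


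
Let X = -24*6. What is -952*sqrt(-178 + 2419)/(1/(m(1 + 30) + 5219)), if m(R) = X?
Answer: -14494200*sqrt(249) ≈ -2.2871e+8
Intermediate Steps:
X = -144
m(R) = -144
-952*sqrt(-178 + 2419)/(1/(m(1 + 30) + 5219)) = -952*sqrt(-178 + 2419)/(1/(-144 + 5219)) = -952*sqrt(2241)/(1/5075) = -952*3*sqrt(249)/1/5075 = -952*3*sqrt(249)*5075 = -14494200*sqrt(249)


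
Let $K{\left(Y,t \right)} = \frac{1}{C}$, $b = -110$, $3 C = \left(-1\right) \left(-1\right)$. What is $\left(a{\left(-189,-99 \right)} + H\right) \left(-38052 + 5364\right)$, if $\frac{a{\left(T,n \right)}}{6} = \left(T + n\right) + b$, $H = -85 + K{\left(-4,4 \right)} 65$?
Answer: $74463264$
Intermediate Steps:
$C = \frac{1}{3}$ ($C = \frac{\left(-1\right) \left(-1\right)}{3} = \frac{1}{3} \cdot 1 = \frac{1}{3} \approx 0.33333$)
$K{\left(Y,t \right)} = 3$ ($K{\left(Y,t \right)} = \frac{1}{\frac{1}{3}} = 3$)
$H = 110$ ($H = -85 + 3 \cdot 65 = -85 + 195 = 110$)
$a{\left(T,n \right)} = -660 + 6 T + 6 n$ ($a{\left(T,n \right)} = 6 \left(\left(T + n\right) - 110\right) = 6 \left(-110 + T + n\right) = -660 + 6 T + 6 n$)
$\left(a{\left(-189,-99 \right)} + H\right) \left(-38052 + 5364\right) = \left(\left(-660 + 6 \left(-189\right) + 6 \left(-99\right)\right) + 110\right) \left(-38052 + 5364\right) = \left(\left(-660 - 1134 - 594\right) + 110\right) \left(-32688\right) = \left(-2388 + 110\right) \left(-32688\right) = \left(-2278\right) \left(-32688\right) = 74463264$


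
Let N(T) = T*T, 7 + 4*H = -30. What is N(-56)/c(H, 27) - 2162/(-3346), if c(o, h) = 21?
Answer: 752747/5019 ≈ 149.98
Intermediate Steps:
H = -37/4 (H = -7/4 + (¼)*(-30) = -7/4 - 15/2 = -37/4 ≈ -9.2500)
N(T) = T²
N(-56)/c(H, 27) - 2162/(-3346) = (-56)²/21 - 2162/(-3346) = 3136*(1/21) - 2162*(-1/3346) = 448/3 + 1081/1673 = 752747/5019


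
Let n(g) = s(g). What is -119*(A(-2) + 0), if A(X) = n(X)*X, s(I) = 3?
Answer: 714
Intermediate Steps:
n(g) = 3
A(X) = 3*X
-119*(A(-2) + 0) = -119*(3*(-2) + 0) = -119*(-6 + 0) = -119*(-6) = 714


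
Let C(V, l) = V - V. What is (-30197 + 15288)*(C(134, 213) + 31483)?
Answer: -469380047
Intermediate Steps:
C(V, l) = 0
(-30197 + 15288)*(C(134, 213) + 31483) = (-30197 + 15288)*(0 + 31483) = -14909*31483 = -469380047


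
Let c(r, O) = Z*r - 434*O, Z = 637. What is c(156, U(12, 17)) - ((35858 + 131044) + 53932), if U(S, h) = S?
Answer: -126670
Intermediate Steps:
c(r, O) = -434*O + 637*r (c(r, O) = 637*r - 434*O = -434*O + 637*r)
c(156, U(12, 17)) - ((35858 + 131044) + 53932) = (-434*12 + 637*156) - ((35858 + 131044) + 53932) = (-5208 + 99372) - (166902 + 53932) = 94164 - 1*220834 = 94164 - 220834 = -126670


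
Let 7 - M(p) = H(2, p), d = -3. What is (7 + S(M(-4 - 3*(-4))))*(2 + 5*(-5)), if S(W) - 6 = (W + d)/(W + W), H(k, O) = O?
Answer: -345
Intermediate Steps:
M(p) = 7 - p
S(W) = 6 + (-3 + W)/(2*W) (S(W) = 6 + (W - 3)/(W + W) = 6 + (-3 + W)/((2*W)) = 6 + (-3 + W)*(1/(2*W)) = 6 + (-3 + W)/(2*W))
(7 + S(M(-4 - 3*(-4))))*(2 + 5*(-5)) = (7 + (-3 + 13*(7 - (-4 - 3*(-4))))/(2*(7 - (-4 - 3*(-4)))))*(2 + 5*(-5)) = (7 + (-3 + 13*(7 - (-4 + 12)))/(2*(7 - (-4 + 12))))*(2 - 25) = (7 + (-3 + 13*(7 - 1*8))/(2*(7 - 1*8)))*(-23) = (7 + (-3 + 13*(7 - 8))/(2*(7 - 8)))*(-23) = (7 + (½)*(-3 + 13*(-1))/(-1))*(-23) = (7 + (½)*(-1)*(-3 - 13))*(-23) = (7 + (½)*(-1)*(-16))*(-23) = (7 + 8)*(-23) = 15*(-23) = -345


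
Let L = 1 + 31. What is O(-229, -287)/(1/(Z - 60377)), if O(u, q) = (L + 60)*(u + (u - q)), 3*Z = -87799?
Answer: 1410268920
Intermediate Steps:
Z = -87799/3 (Z = (1/3)*(-87799) = -87799/3 ≈ -29266.)
L = 32
O(u, q) = -92*q + 184*u (O(u, q) = (32 + 60)*(u + (u - q)) = 92*(-q + 2*u) = -92*q + 184*u)
O(-229, -287)/(1/(Z - 60377)) = (-92*(-287) + 184*(-229))/(1/(-87799/3 - 60377)) = (26404 - 42136)/(1/(-268930/3)) = -15732/(-3/268930) = -15732*(-268930/3) = 1410268920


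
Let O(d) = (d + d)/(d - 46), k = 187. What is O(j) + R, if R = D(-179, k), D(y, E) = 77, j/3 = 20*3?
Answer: 5339/67 ≈ 79.687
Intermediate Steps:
j = 180 (j = 3*(20*3) = 3*60 = 180)
O(d) = 2*d/(-46 + d) (O(d) = (2*d)/(-46 + d) = 2*d/(-46 + d))
R = 77
O(j) + R = 2*180/(-46 + 180) + 77 = 2*180/134 + 77 = 2*180*(1/134) + 77 = 180/67 + 77 = 5339/67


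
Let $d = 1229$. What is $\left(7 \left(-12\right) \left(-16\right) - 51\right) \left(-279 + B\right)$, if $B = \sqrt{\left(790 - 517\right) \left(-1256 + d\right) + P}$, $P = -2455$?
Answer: $-360747 + 21981 i \sqrt{34} \approx -3.6075 \cdot 10^{5} + 1.2817 \cdot 10^{5} i$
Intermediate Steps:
$B = 17 i \sqrt{34}$ ($B = \sqrt{\left(790 - 517\right) \left(-1256 + 1229\right) - 2455} = \sqrt{273 \left(-27\right) - 2455} = \sqrt{-7371 - 2455} = \sqrt{-9826} = 17 i \sqrt{34} \approx 99.126 i$)
$\left(7 \left(-12\right) \left(-16\right) - 51\right) \left(-279 + B\right) = \left(7 \left(-12\right) \left(-16\right) - 51\right) \left(-279 + 17 i \sqrt{34}\right) = \left(\left(-84\right) \left(-16\right) - 51\right) \left(-279 + 17 i \sqrt{34}\right) = \left(1344 - 51\right) \left(-279 + 17 i \sqrt{34}\right) = 1293 \left(-279 + 17 i \sqrt{34}\right) = -360747 + 21981 i \sqrt{34}$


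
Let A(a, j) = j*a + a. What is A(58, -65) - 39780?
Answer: -43492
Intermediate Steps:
A(a, j) = a + a*j (A(a, j) = a*j + a = a + a*j)
A(58, -65) - 39780 = 58*(1 - 65) - 39780 = 58*(-64) - 39780 = -3712 - 39780 = -43492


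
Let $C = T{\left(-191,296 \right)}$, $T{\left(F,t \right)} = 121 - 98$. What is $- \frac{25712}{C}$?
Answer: $- \frac{25712}{23} \approx -1117.9$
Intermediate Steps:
$T{\left(F,t \right)} = 23$ ($T{\left(F,t \right)} = 121 - 98 = 23$)
$C = 23$
$- \frac{25712}{C} = - \frac{25712}{23}$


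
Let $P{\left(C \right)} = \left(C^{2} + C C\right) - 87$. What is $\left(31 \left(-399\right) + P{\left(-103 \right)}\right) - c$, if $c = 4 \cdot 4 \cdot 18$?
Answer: $8474$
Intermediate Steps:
$P{\left(C \right)} = -87 + 2 C^{2}$ ($P{\left(C \right)} = \left(C^{2} + C^{2}\right) - 87 = 2 C^{2} - 87 = -87 + 2 C^{2}$)
$c = 288$ ($c = 16 \cdot 18 = 288$)
$\left(31 \left(-399\right) + P{\left(-103 \right)}\right) - c = \left(31 \left(-399\right) - \left(87 - 2 \left(-103\right)^{2}\right)\right) - 288 = \left(-12369 + \left(-87 + 2 \cdot 10609\right)\right) - 288 = \left(-12369 + \left(-87 + 21218\right)\right) - 288 = \left(-12369 + 21131\right) - 288 = 8762 - 288 = 8474$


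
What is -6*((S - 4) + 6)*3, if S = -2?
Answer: 0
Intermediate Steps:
-6*((S - 4) + 6)*3 = -6*((-2 - 4) + 6)*3 = -6*(-6 + 6)*3 = -6*0*3 = 0*3 = 0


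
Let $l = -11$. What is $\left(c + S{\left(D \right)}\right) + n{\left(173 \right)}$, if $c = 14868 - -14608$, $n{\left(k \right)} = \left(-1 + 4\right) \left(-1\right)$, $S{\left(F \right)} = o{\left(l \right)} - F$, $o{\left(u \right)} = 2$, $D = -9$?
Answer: $29484$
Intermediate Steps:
$S{\left(F \right)} = 2 - F$
$n{\left(k \right)} = -3$ ($n{\left(k \right)} = 3 \left(-1\right) = -3$)
$c = 29476$ ($c = 14868 + 14608 = 29476$)
$\left(c + S{\left(D \right)}\right) + n{\left(173 \right)} = \left(29476 + \left(2 - -9\right)\right) - 3 = \left(29476 + \left(2 + 9\right)\right) - 3 = \left(29476 + 11\right) - 3 = 29487 - 3 = 29484$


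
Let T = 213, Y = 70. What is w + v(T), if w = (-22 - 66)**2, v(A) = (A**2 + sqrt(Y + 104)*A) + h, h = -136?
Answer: 52977 + 213*sqrt(174) ≈ 55787.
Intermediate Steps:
v(A) = -136 + A**2 + A*sqrt(174) (v(A) = (A**2 + sqrt(70 + 104)*A) - 136 = (A**2 + sqrt(174)*A) - 136 = (A**2 + A*sqrt(174)) - 136 = -136 + A**2 + A*sqrt(174))
w = 7744 (w = (-88)**2 = 7744)
w + v(T) = 7744 + (-136 + 213**2 + 213*sqrt(174)) = 7744 + (-136 + 45369 + 213*sqrt(174)) = 7744 + (45233 + 213*sqrt(174)) = 52977 + 213*sqrt(174)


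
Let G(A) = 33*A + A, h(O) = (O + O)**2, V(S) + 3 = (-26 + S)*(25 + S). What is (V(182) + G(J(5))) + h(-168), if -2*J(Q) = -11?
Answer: 145372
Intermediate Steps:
J(Q) = 11/2 (J(Q) = -1/2*(-11) = 11/2)
V(S) = -3 + (-26 + S)*(25 + S)
h(O) = 4*O**2 (h(O) = (2*O)**2 = 4*O**2)
G(A) = 34*A
(V(182) + G(J(5))) + h(-168) = ((-653 + 182**2 - 1*182) + 34*(11/2)) + 4*(-168)**2 = ((-653 + 33124 - 182) + 187) + 4*28224 = (32289 + 187) + 112896 = 32476 + 112896 = 145372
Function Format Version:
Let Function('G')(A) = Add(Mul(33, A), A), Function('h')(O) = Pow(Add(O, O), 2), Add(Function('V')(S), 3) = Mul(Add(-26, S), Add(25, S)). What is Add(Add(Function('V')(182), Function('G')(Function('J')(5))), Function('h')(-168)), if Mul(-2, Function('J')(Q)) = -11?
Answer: 145372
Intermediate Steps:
Function('J')(Q) = Rational(11, 2) (Function('J')(Q) = Mul(Rational(-1, 2), -11) = Rational(11, 2))
Function('V')(S) = Add(-3, Mul(Add(-26, S), Add(25, S)))
Function('h')(O) = Mul(4, Pow(O, 2)) (Function('h')(O) = Pow(Mul(2, O), 2) = Mul(4, Pow(O, 2)))
Function('G')(A) = Mul(34, A)
Add(Add(Function('V')(182), Function('G')(Function('J')(5))), Function('h')(-168)) = Add(Add(Add(-653, Pow(182, 2), Mul(-1, 182)), Mul(34, Rational(11, 2))), Mul(4, Pow(-168, 2))) = Add(Add(Add(-653, 33124, -182), 187), Mul(4, 28224)) = Add(Add(32289, 187), 112896) = Add(32476, 112896) = 145372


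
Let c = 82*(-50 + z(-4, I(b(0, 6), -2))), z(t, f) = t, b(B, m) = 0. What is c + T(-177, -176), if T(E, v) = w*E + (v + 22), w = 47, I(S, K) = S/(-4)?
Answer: -12901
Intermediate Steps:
I(S, K) = -S/4 (I(S, K) = S*(-¼) = -S/4)
T(E, v) = 22 + v + 47*E (T(E, v) = 47*E + (v + 22) = 47*E + (22 + v) = 22 + v + 47*E)
c = -4428 (c = 82*(-50 - 4) = 82*(-54) = -4428)
c + T(-177, -176) = -4428 + (22 - 176 + 47*(-177)) = -4428 + (22 - 176 - 8319) = -4428 - 8473 = -12901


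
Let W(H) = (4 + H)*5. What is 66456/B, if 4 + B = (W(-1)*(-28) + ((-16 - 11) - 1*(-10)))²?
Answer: 22152/63655 ≈ 0.34800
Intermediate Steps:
W(H) = 20 + 5*H
B = 190965 (B = -4 + ((20 + 5*(-1))*(-28) + ((-16 - 11) - 1*(-10)))² = -4 + ((20 - 5)*(-28) + (-27 + 10))² = -4 + (15*(-28) - 17)² = -4 + (-420 - 17)² = -4 + (-437)² = -4 + 190969 = 190965)
66456/B = 66456/190965 = 66456*(1/190965) = 22152/63655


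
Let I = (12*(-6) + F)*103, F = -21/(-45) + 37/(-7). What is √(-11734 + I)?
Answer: 2*I*√54150285/105 ≈ 140.17*I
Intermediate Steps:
F = -506/105 (F = -21*(-1/45) + 37*(-⅐) = 7/15 - 37/7 = -506/105 ≈ -4.8190)
I = -830798/105 (I = (12*(-6) - 506/105)*103 = (-72 - 506/105)*103 = -8066/105*103 = -830798/105 ≈ -7912.4)
√(-11734 + I) = √(-11734 - 830798/105) = √(-2062868/105) = 2*I*√54150285/105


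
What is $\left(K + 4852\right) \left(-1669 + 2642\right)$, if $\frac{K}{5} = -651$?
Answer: $1553881$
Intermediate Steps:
$K = -3255$ ($K = 5 \left(-651\right) = -3255$)
$\left(K + 4852\right) \left(-1669 + 2642\right) = \left(-3255 + 4852\right) \left(-1669 + 2642\right) = 1597 \cdot 973 = 1553881$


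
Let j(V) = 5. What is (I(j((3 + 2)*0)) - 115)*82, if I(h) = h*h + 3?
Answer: -7134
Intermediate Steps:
I(h) = 3 + h² (I(h) = h² + 3 = 3 + h²)
(I(j((3 + 2)*0)) - 115)*82 = ((3 + 5²) - 115)*82 = ((3 + 25) - 115)*82 = (28 - 115)*82 = -87*82 = -7134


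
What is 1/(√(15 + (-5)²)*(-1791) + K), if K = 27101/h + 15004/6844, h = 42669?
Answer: -1507012434897057/68387398713474085570154 - 9545980314691025271*√10/341936993567370427850770 ≈ -8.8305e-5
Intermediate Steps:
K = 206421230/73006659 (K = 27101/42669 + 15004/6844 = 27101*(1/42669) + 15004*(1/6844) = 27101/42669 + 3751/1711 = 206421230/73006659 ≈ 2.8274)
1/(√(15 + (-5)²)*(-1791) + K) = 1/(√(15 + (-5)²)*(-1791) + 206421230/73006659) = 1/(√(15 + 25)*(-1791) + 206421230/73006659) = 1/(√40*(-1791) + 206421230/73006659) = 1/((2*√10)*(-1791) + 206421230/73006659) = 1/(-3582*√10 + 206421230/73006659) = 1/(206421230/73006659 - 3582*√10)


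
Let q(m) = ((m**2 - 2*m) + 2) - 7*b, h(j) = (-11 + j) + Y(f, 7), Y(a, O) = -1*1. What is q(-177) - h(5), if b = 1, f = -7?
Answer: 31685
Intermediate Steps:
Y(a, O) = -1
h(j) = -12 + j (h(j) = (-11 + j) - 1 = -12 + j)
q(m) = -5 + m**2 - 2*m (q(m) = ((m**2 - 2*m) + 2) - 7*1 = (2 + m**2 - 2*m) - 7 = -5 + m**2 - 2*m)
q(-177) - h(5) = (-5 + (-177)**2 - 2*(-177)) - (-12 + 5) = (-5 + 31329 + 354) - 1*(-7) = 31678 + 7 = 31685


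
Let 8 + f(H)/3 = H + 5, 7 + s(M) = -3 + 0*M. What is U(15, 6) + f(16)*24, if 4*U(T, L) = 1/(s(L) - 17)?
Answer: 101087/108 ≈ 935.99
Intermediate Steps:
s(M) = -10 (s(M) = -7 + (-3 + 0*M) = -7 + (-3 + 0) = -7 - 3 = -10)
f(H) = -9 + 3*H (f(H) = -24 + 3*(H + 5) = -24 + 3*(5 + H) = -24 + (15 + 3*H) = -9 + 3*H)
U(T, L) = -1/108 (U(T, L) = 1/(4*(-10 - 17)) = (¼)/(-27) = (¼)*(-1/27) = -1/108)
U(15, 6) + f(16)*24 = -1/108 + (-9 + 3*16)*24 = -1/108 + (-9 + 48)*24 = -1/108 + 39*24 = -1/108 + 936 = 101087/108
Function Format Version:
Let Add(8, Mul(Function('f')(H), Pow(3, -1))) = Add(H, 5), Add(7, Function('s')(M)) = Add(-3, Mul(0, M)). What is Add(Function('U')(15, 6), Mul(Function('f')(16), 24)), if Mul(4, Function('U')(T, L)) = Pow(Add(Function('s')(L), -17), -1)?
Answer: Rational(101087, 108) ≈ 935.99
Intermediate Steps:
Function('s')(M) = -10 (Function('s')(M) = Add(-7, Add(-3, Mul(0, M))) = Add(-7, Add(-3, 0)) = Add(-7, -3) = -10)
Function('f')(H) = Add(-9, Mul(3, H)) (Function('f')(H) = Add(-24, Mul(3, Add(H, 5))) = Add(-24, Mul(3, Add(5, H))) = Add(-24, Add(15, Mul(3, H))) = Add(-9, Mul(3, H)))
Function('U')(T, L) = Rational(-1, 108) (Function('U')(T, L) = Mul(Rational(1, 4), Pow(Add(-10, -17), -1)) = Mul(Rational(1, 4), Pow(-27, -1)) = Mul(Rational(1, 4), Rational(-1, 27)) = Rational(-1, 108))
Add(Function('U')(15, 6), Mul(Function('f')(16), 24)) = Add(Rational(-1, 108), Mul(Add(-9, Mul(3, 16)), 24)) = Add(Rational(-1, 108), Mul(Add(-9, 48), 24)) = Add(Rational(-1, 108), Mul(39, 24)) = Add(Rational(-1, 108), 936) = Rational(101087, 108)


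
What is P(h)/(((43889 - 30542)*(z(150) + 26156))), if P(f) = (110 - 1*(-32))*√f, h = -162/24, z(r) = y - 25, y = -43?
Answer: 71*I*√3/116065512 ≈ 1.0595e-6*I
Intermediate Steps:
z(r) = -68 (z(r) = -43 - 25 = -68)
h = -27/4 (h = -162*1/24 = -27/4 ≈ -6.7500)
P(f) = 142*√f (P(f) = (110 + 32)*√f = 142*√f)
P(h)/(((43889 - 30542)*(z(150) + 26156))) = (142*√(-27/4))/(((43889 - 30542)*(-68 + 26156))) = (142*(3*I*√3/2))/((13347*26088)) = (213*I*√3)/348196536 = (213*I*√3)*(1/348196536) = 71*I*√3/116065512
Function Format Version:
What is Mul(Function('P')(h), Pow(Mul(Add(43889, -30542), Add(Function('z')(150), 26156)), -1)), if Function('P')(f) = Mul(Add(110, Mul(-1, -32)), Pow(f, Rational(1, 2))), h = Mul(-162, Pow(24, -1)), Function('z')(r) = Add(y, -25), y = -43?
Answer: Mul(Rational(71, 116065512), I, Pow(3, Rational(1, 2))) ≈ Mul(1.0595e-6, I)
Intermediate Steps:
Function('z')(r) = -68 (Function('z')(r) = Add(-43, -25) = -68)
h = Rational(-27, 4) (h = Mul(-162, Rational(1, 24)) = Rational(-27, 4) ≈ -6.7500)
Function('P')(f) = Mul(142, Pow(f, Rational(1, 2))) (Function('P')(f) = Mul(Add(110, 32), Pow(f, Rational(1, 2))) = Mul(142, Pow(f, Rational(1, 2))))
Mul(Function('P')(h), Pow(Mul(Add(43889, -30542), Add(Function('z')(150), 26156)), -1)) = Mul(Mul(142, Pow(Rational(-27, 4), Rational(1, 2))), Pow(Mul(Add(43889, -30542), Add(-68, 26156)), -1)) = Mul(Mul(142, Mul(Rational(3, 2), I, Pow(3, Rational(1, 2)))), Pow(Mul(13347, 26088), -1)) = Mul(Mul(213, I, Pow(3, Rational(1, 2))), Pow(348196536, -1)) = Mul(Mul(213, I, Pow(3, Rational(1, 2))), Rational(1, 348196536)) = Mul(Rational(71, 116065512), I, Pow(3, Rational(1, 2)))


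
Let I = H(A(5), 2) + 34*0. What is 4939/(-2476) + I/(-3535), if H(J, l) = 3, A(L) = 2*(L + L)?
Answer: -17466793/8752660 ≈ -1.9956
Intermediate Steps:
A(L) = 4*L (A(L) = 2*(2*L) = 4*L)
I = 3 (I = 3 + 34*0 = 3 + 0 = 3)
4939/(-2476) + I/(-3535) = 4939/(-2476) + 3/(-3535) = 4939*(-1/2476) + 3*(-1/3535) = -4939/2476 - 3/3535 = -17466793/8752660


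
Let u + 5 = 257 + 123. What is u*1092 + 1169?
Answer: 410669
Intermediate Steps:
u = 375 (u = -5 + (257 + 123) = -5 + 380 = 375)
u*1092 + 1169 = 375*1092 + 1169 = 409500 + 1169 = 410669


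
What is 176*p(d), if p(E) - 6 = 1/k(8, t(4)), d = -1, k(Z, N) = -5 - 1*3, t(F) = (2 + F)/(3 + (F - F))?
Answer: 1034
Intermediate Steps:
t(F) = ⅔ + F/3 (t(F) = (2 + F)/(3 + 0) = (2 + F)/3 = (2 + F)*(⅓) = ⅔ + F/3)
k(Z, N) = -8 (k(Z, N) = -5 - 3 = -8)
p(E) = 47/8 (p(E) = 6 + 1/(-8) = 6 - ⅛ = 47/8)
176*p(d) = 176*(47/8) = 1034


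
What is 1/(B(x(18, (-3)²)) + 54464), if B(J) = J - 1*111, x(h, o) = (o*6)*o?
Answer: 1/54839 ≈ 1.8235e-5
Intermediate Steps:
x(h, o) = 6*o² (x(h, o) = (6*o)*o = 6*o²)
B(J) = -111 + J (B(J) = J - 111 = -111 + J)
1/(B(x(18, (-3)²)) + 54464) = 1/((-111 + 6*((-3)²)²) + 54464) = 1/((-111 + 6*9²) + 54464) = 1/((-111 + 6*81) + 54464) = 1/((-111 + 486) + 54464) = 1/(375 + 54464) = 1/54839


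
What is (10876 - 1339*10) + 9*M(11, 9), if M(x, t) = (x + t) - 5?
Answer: -2379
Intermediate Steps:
M(x, t) = -5 + t + x (M(x, t) = (t + x) - 5 = -5 + t + x)
(10876 - 1339*10) + 9*M(11, 9) = (10876 - 1339*10) + 9*(-5 + 9 + 11) = (10876 - 13390) + 9*15 = -2514 + 135 = -2379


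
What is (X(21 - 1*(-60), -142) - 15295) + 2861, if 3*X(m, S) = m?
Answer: -12407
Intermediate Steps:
X(m, S) = m/3
(X(21 - 1*(-60), -142) - 15295) + 2861 = ((21 - 1*(-60))/3 - 15295) + 2861 = ((21 + 60)/3 - 15295) + 2861 = ((1/3)*81 - 15295) + 2861 = (27 - 15295) + 2861 = -15268 + 2861 = -12407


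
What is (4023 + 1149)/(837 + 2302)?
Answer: 5172/3139 ≈ 1.6477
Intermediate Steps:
(4023 + 1149)/(837 + 2302) = 5172/3139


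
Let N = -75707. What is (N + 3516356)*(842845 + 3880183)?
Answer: 16250281565172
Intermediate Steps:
(N + 3516356)*(842845 + 3880183) = (-75707 + 3516356)*(842845 + 3880183) = 3440649*4723028 = 16250281565172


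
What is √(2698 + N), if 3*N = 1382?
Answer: 2*√7107/3 ≈ 56.202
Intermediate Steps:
N = 1382/3 (N = (⅓)*1382 = 1382/3 ≈ 460.67)
√(2698 + N) = √(2698 + 1382/3) = √(9476/3) = 2*√7107/3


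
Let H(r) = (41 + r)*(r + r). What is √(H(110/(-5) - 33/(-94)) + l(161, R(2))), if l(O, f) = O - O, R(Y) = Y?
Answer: I*√7403330/94 ≈ 28.946*I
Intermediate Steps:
l(O, f) = 0
H(r) = 2*r*(41 + r) (H(r) = (41 + r)*(2*r) = 2*r*(41 + r))
√(H(110/(-5) - 33/(-94)) + l(161, R(2))) = √(2*(110/(-5) - 33/(-94))*(41 + (110/(-5) - 33/(-94))) + 0) = √(2*(110*(-⅕) - 33*(-1/94))*(41 + (110*(-⅕) - 33*(-1/94))) + 0) = √(2*(-22 + 33/94)*(41 + (-22 + 33/94)) + 0) = √(2*(-2035/94)*(41 - 2035/94) + 0) = √(2*(-2035/94)*(1819/94) + 0) = √(-3701665/4418 + 0) = √(-3701665/4418) = I*√7403330/94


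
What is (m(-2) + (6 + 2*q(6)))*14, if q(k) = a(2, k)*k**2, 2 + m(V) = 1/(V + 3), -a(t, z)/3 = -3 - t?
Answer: 15190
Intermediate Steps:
a(t, z) = 9 + 3*t (a(t, z) = -3*(-3 - t) = 9 + 3*t)
m(V) = -2 + 1/(3 + V) (m(V) = -2 + 1/(V + 3) = -2 + 1/(3 + V))
q(k) = 15*k**2 (q(k) = (9 + 3*2)*k**2 = (9 + 6)*k**2 = 15*k**2)
(m(-2) + (6 + 2*q(6)))*14 = ((-5 - 2*(-2))/(3 - 2) + (6 + 2*(15*6**2)))*14 = ((-5 + 4)/1 + (6 + 2*(15*36)))*14 = (1*(-1) + (6 + 2*540))*14 = (-1 + (6 + 1080))*14 = (-1 + 1086)*14 = 1085*14 = 15190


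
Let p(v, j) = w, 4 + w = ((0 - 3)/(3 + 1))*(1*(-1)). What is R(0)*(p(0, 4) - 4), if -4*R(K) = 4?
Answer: 29/4 ≈ 7.2500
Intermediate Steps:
R(K) = -1 (R(K) = -¼*4 = -1)
w = -13/4 (w = -4 + ((0 - 3)/(3 + 1))*(1*(-1)) = -4 - 3/4*(-1) = -4 - 3*¼*(-1) = -4 - ¾*(-1) = -4 + ¾ = -13/4 ≈ -3.2500)
p(v, j) = -13/4
R(0)*(p(0, 4) - 4) = -(-13/4 - 4) = -1*(-29/4) = 29/4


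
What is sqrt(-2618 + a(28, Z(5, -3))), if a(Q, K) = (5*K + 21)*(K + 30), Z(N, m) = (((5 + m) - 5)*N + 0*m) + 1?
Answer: 9*I*sqrt(42) ≈ 58.327*I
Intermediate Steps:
Z(N, m) = 1 + N*m (Z(N, m) = (m*N + 0) + 1 = (N*m + 0) + 1 = N*m + 1 = 1 + N*m)
a(Q, K) = (21 + 5*K)*(30 + K)
sqrt(-2618 + a(28, Z(5, -3))) = sqrt(-2618 + (630 + 5*(1 + 5*(-3))**2 + 171*(1 + 5*(-3)))) = sqrt(-2618 + (630 + 5*(1 - 15)**2 + 171*(1 - 15))) = sqrt(-2618 + (630 + 5*(-14)**2 + 171*(-14))) = sqrt(-2618 + (630 + 5*196 - 2394)) = sqrt(-2618 + (630 + 980 - 2394)) = sqrt(-2618 - 784) = sqrt(-3402) = 9*I*sqrt(42)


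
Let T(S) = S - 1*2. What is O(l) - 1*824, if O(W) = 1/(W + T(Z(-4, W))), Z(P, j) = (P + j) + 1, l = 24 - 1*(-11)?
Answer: -53559/65 ≈ -823.98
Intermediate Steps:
l = 35 (l = 24 + 11 = 35)
Z(P, j) = 1 + P + j
T(S) = -2 + S (T(S) = S - 2 = -2 + S)
O(W) = 1/(-5 + 2*W) (O(W) = 1/(W + (-2 + (1 - 4 + W))) = 1/(W + (-2 + (-3 + W))) = 1/(W + (-5 + W)) = 1/(-5 + 2*W))
O(l) - 1*824 = 1/(-5 + 2*35) - 1*824 = 1/(-5 + 70) - 824 = 1/65 - 824 = -53559/65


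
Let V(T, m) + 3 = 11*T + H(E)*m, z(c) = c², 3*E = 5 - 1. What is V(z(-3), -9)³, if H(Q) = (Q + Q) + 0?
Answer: 373248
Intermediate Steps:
E = 4/3 (E = (5 - 1)/3 = (⅓)*4 = 4/3 ≈ 1.3333)
H(Q) = 2*Q (H(Q) = 2*Q + 0 = 2*Q)
V(T, m) = -3 + 11*T + 8*m/3 (V(T, m) = -3 + (11*T + (2*(4/3))*m) = -3 + (11*T + 8*m/3) = -3 + 11*T + 8*m/3)
V(z(-3), -9)³ = (-3 + 11*(-3)² + (8/3)*(-9))³ = (-3 + 11*9 - 24)³ = (-3 + 99 - 24)³ = 72³ = 373248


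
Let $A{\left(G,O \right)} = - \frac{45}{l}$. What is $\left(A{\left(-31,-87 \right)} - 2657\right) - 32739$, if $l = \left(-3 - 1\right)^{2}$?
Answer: $- \frac{566381}{16} \approx -35399.0$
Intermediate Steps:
$l = 16$ ($l = \left(-4\right)^{2} = 16$)
$A{\left(G,O \right)} = - \frac{45}{16}$
$\left(A{\left(-31,-87 \right)} - 2657\right) - 32739 = \left(- \frac{45}{16} - 2657\right) - 32739 = - \frac{42557}{16} - 32739 = - \frac{566381}{16}$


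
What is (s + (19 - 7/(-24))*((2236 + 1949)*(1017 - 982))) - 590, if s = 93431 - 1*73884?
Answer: 22757631/8 ≈ 2.8447e+6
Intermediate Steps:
s = 19547 (s = 93431 - 73884 = 19547)
(s + (19 - 7/(-24))*((2236 + 1949)*(1017 - 982))) - 590 = (19547 + (19 - 7/(-24))*((2236 + 1949)*(1017 - 982))) - 590 = (19547 + (19 - 7*(-1)/24)*(4185*35)) - 590 = (19547 + (19 - 1*(-7/24))*146475) - 590 = (19547 + (19 + 7/24)*146475) - 590 = (19547 + (463/24)*146475) - 590 = (19547 + 22605975/8) - 590 = 22762351/8 - 590 = 22757631/8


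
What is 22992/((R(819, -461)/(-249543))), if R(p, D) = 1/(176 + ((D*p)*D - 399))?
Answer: -998636277793928256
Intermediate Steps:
R(p, D) = 1/(-223 + p*D²) (R(p, D) = 1/(176 + (p*D² - 399)) = 1/(176 + (-399 + p*D²)) = 1/(-223 + p*D²))
22992/((R(819, -461)/(-249543))) = 22992/((1/(-223 + 819*(-461)²*(-249543)))) = 22992/((-1/249543/(-223 + 819*212521))) = 22992/((-1/249543/(-223 + 174054699))) = 22992/((-1/249543/174054476)) = 22992/(((1/174054476)*(-1/249543))) = 22992/(-1/43434076104468) = 22992*(-43434076104468) = -998636277793928256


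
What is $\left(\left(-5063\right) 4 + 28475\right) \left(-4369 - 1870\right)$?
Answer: $-51303297$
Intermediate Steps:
$\left(\left(-5063\right) 4 + 28475\right) \left(-4369 - 1870\right) = \left(-20252 + 28475\right) \left(-4369 - 1870\right) = 8223 \left(-6239\right) = -51303297$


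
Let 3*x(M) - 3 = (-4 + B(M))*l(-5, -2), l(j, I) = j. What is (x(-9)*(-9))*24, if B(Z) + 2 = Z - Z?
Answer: -2376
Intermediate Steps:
B(Z) = -2 (B(Z) = -2 + (Z - Z) = -2 + 0 = -2)
x(M) = 11 (x(M) = 1 + ((-4 - 2)*(-5))/3 = 1 + (-6*(-5))/3 = 1 + (⅓)*30 = 1 + 10 = 11)
(x(-9)*(-9))*24 = (11*(-9))*24 = -99*24 = -2376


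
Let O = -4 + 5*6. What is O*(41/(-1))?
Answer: -1066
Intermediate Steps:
O = 26 (O = -4 + 30 = 26)
O*(41/(-1)) = 26*(41/(-1)) = 26*(41*(-1)) = 26*(-41) = -1066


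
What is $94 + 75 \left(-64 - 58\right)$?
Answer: $-9056$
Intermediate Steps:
$94 + 75 \left(-64 - 58\right) = 94 + 75 \left(-122\right) = 94 - 9150 = -9056$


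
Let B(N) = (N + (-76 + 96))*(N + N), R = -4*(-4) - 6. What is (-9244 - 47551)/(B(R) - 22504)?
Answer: 1535/592 ≈ 2.5929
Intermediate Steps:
R = 10 (R = 16 - 6 = 10)
B(N) = 2*N*(20 + N) (B(N) = (N + 20)*(2*N) = (20 + N)*(2*N) = 2*N*(20 + N))
(-9244 - 47551)/(B(R) - 22504) = (-9244 - 47551)/(2*10*(20 + 10) - 22504) = -56795/(2*10*30 - 22504) = -56795/(600 - 22504) = -56795/(-21904) = -56795*(-1/21904) = 1535/592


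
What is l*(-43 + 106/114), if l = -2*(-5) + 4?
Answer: -33572/57 ≈ -588.98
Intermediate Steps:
l = 14 (l = 10 + 4 = 14)
l*(-43 + 106/114) = 14*(-43 + 106/114) = 14*(-43 + 106*(1/114)) = 14*(-43 + 53/57) = 14*(-2398/57) = -33572/57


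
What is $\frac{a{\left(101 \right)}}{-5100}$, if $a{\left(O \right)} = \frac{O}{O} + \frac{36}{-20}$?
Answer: $\frac{1}{6375} \approx 0.00015686$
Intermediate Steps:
$a{\left(O \right)} = - \frac{4}{5}$ ($a{\left(O \right)} = 1 + 36 \left(- \frac{1}{20}\right) = 1 - \frac{9}{5} = - \frac{4}{5}$)
$\frac{a{\left(101 \right)}}{-5100} = - \frac{4}{5 \left(-5100\right)} = \left(- \frac{4}{5}\right) \left(- \frac{1}{5100}\right) = \frac{1}{6375}$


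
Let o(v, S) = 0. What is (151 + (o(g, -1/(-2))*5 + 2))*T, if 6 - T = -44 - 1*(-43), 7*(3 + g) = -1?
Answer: 1071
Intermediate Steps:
g = -22/7 (g = -3 + (⅐)*(-1) = -3 - ⅐ = -22/7 ≈ -3.1429)
T = 7 (T = 6 - (-44 - 1*(-43)) = 6 - (-44 + 43) = 6 - 1*(-1) = 6 + 1 = 7)
(151 + (o(g, -1/(-2))*5 + 2))*T = (151 + (0*5 + 2))*7 = (151 + (0 + 2))*7 = (151 + 2)*7 = 153*7 = 1071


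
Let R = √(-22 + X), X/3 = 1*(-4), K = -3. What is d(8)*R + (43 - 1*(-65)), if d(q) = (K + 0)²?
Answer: 108 + 9*I*√34 ≈ 108.0 + 52.479*I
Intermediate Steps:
X = -12 (X = 3*(1*(-4)) = 3*(-4) = -12)
d(q) = 9 (d(q) = (-3 + 0)² = (-3)² = 9)
R = I*√34 (R = √(-22 - 12) = √(-34) = I*√34 ≈ 5.8309*I)
d(8)*R + (43 - 1*(-65)) = 9*(I*√34) + (43 - 1*(-65)) = 9*I*√34 + (43 + 65) = 9*I*√34 + 108 = 108 + 9*I*√34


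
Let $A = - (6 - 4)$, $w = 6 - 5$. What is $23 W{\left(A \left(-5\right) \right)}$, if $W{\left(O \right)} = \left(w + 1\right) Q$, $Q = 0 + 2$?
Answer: $92$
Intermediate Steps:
$w = 1$ ($w = 6 - 5 = 1$)
$A = -2$ ($A = \left(-1\right) 2 = -2$)
$Q = 2$
$W{\left(O \right)} = 4$ ($W{\left(O \right)} = \left(1 + 1\right) 2 = 2 \cdot 2 = 4$)
$23 W{\left(A \left(-5\right) \right)} = 23 \cdot 4 = 92$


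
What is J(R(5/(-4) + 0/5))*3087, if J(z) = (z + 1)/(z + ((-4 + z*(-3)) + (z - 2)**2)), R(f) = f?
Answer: -12348/145 ≈ -85.159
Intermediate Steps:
J(z) = (1 + z)/(-4 + (-2 + z)**2 - 2*z) (J(z) = (1 + z)/(z + ((-4 - 3*z) + (-2 + z)**2)) = (1 + z)/(z + (-4 + (-2 + z)**2 - 3*z)) = (1 + z)/(-4 + (-2 + z)**2 - 2*z))
J(R(5/(-4) + 0/5))*3087 = ((1 + (5/(-4) + 0/5))/((5/(-4) + 0/5)*(-6 + (5/(-4) + 0/5))))*3087 = ((1 + (5*(-1/4) + 0*(1/5)))/((5*(-1/4) + 0*(1/5))*(-6 + (5*(-1/4) + 0*(1/5)))))*3087 = ((1 + (-5/4 + 0))/((-5/4 + 0)*(-6 + (-5/4 + 0))))*3087 = ((1 - 5/4)/((-5/4)*(-6 - 5/4)))*3087 = -4/5*(-1/4)/(-29/4)*3087 = -4/5*(-4/29)*(-1/4)*3087 = -4/145*3087 = -12348/145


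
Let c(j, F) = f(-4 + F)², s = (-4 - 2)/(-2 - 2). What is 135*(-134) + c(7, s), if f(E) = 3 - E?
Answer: -72239/4 ≈ -18060.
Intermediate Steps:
s = 3/2 (s = -6/(-4) = -6*(-¼) = 3/2 ≈ 1.5000)
c(j, F) = (7 - F)² (c(j, F) = (3 - (-4 + F))² = (3 + (4 - F))² = (7 - F)²)
135*(-134) + c(7, s) = 135*(-134) + (-7 + 3/2)² = -18090 + (-11/2)² = -18090 + 121/4 = -72239/4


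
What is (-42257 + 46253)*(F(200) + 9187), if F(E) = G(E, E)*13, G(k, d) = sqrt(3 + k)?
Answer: 36711252 + 51948*sqrt(203) ≈ 3.7451e+7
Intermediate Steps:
F(E) = 13*sqrt(3 + E) (F(E) = sqrt(3 + E)*13 = 13*sqrt(3 + E))
(-42257 + 46253)*(F(200) + 9187) = (-42257 + 46253)*(13*sqrt(3 + 200) + 9187) = 3996*(13*sqrt(203) + 9187) = 3996*(9187 + 13*sqrt(203)) = 36711252 + 51948*sqrt(203)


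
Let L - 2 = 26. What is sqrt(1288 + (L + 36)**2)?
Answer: 2*sqrt(1346) ≈ 73.376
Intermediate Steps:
L = 28 (L = 2 + 26 = 28)
sqrt(1288 + (L + 36)**2) = sqrt(1288 + (28 + 36)**2) = sqrt(1288 + 64**2) = sqrt(1288 + 4096) = sqrt(5384) = 2*sqrt(1346)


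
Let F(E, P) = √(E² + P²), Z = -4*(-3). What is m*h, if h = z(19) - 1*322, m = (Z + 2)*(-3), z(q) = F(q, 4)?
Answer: 13524 - 42*√377 ≈ 12709.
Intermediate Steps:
Z = 12
z(q) = √(16 + q²) (z(q) = √(q² + 4²) = √(q² + 16) = √(16 + q²))
m = -42 (m = (12 + 2)*(-3) = 14*(-3) = -42)
h = -322 + √377 (h = √(16 + 19²) - 1*322 = √(16 + 361) - 322 = √377 - 322 = -322 + √377 ≈ -302.58)
m*h = -42*(-322 + √377) = 13524 - 42*√377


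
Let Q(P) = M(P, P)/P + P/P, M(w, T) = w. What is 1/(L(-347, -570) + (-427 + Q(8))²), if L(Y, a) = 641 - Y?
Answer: 1/181613 ≈ 5.5062e-6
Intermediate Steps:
Q(P) = 2 (Q(P) = P/P + P/P = 1 + 1 = 2)
1/(L(-347, -570) + (-427 + Q(8))²) = 1/((641 - 1*(-347)) + (-427 + 2)²) = 1/((641 + 347) + (-425)²) = 1/(988 + 180625) = 1/181613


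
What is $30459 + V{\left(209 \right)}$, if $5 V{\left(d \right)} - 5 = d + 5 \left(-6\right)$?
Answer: $\frac{152479}{5} \approx 30496.0$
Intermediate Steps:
$V{\left(d \right)} = -5 + \frac{d}{5}$ ($V{\left(d \right)} = 1 + \frac{d + 5 \left(-6\right)}{5} = 1 + \frac{d - 30}{5} = 1 + \frac{-30 + d}{5} = 1 + \left(-6 + \frac{d}{5}\right) = -5 + \frac{d}{5}$)
$30459 + V{\left(209 \right)} = 30459 + \left(-5 + \frac{1}{5} \cdot 209\right) = 30459 + \left(-5 + \frac{209}{5}\right) = 30459 + \frac{184}{5} = \frac{152479}{5}$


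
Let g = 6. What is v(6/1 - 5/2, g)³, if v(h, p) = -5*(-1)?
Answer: 125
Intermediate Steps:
v(h, p) = 5
v(6/1 - 5/2, g)³ = 5³ = 125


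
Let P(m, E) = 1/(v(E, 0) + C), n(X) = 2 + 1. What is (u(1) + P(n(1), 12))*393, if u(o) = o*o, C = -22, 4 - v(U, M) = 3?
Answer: 2620/7 ≈ 374.29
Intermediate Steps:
n(X) = 3
v(U, M) = 1 (v(U, M) = 4 - 1*3 = 4 - 3 = 1)
u(o) = o²
P(m, E) = -1/21 (P(m, E) = 1/(1 - 22) = 1/(-21) = -1/21)
(u(1) + P(n(1), 12))*393 = (1² - 1/21)*393 = (1 - 1/21)*393 = (20/21)*393 = 2620/7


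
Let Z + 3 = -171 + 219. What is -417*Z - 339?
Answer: -19104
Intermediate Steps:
Z = 45 (Z = -3 + (-171 + 219) = -3 + 48 = 45)
-417*Z - 339 = -417*45 - 339 = -18765 - 339 = -19104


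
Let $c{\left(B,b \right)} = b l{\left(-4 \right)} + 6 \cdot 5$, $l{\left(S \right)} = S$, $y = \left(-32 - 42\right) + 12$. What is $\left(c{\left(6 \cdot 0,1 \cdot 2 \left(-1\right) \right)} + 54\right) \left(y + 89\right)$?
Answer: $2484$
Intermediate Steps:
$y = -62$ ($y = \left(-32 - 42\right) + 12 = -74 + 12 = -62$)
$c{\left(B,b \right)} = 30 - 4 b$ ($c{\left(B,b \right)} = b \left(-4\right) + 6 \cdot 5 = - 4 b + 30 = 30 - 4 b$)
$\left(c{\left(6 \cdot 0,1 \cdot 2 \left(-1\right) \right)} + 54\right) \left(y + 89\right) = \left(\left(30 - 4 \cdot 1 \cdot 2 \left(-1\right)\right) + 54\right) \left(-62 + 89\right) = \left(\left(30 - 4 \cdot 2 \left(-1\right)\right) + 54\right) 27 = \left(\left(30 - -8\right) + 54\right) 27 = \left(\left(30 + 8\right) + 54\right) 27 = \left(38 + 54\right) 27 = 92 \cdot 27 = 2484$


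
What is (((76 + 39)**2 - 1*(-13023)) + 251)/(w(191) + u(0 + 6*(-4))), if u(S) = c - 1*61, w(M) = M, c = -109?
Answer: 8833/7 ≈ 1261.9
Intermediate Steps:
u(S) = -170 (u(S) = -109 - 1*61 = -109 - 61 = -170)
(((76 + 39)**2 - 1*(-13023)) + 251)/(w(191) + u(0 + 6*(-4))) = (((76 + 39)**2 - 1*(-13023)) + 251)/(191 - 170) = ((115**2 + 13023) + 251)/21 = ((13225 + 13023) + 251)*(1/21) = (26248 + 251)*(1/21) = 26499*(1/21) = 8833/7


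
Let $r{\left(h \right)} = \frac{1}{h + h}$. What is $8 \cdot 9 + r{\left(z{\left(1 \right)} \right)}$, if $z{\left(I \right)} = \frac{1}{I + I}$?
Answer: $73$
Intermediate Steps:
$z{\left(I \right)} = \frac{1}{2 I}$
$r{\left(h \right)} = \frac{1}{2 h}$
$8 \cdot 9 + r{\left(z{\left(1 \right)} \right)} = 8 \cdot 9 + \frac{1}{2 \frac{1}{2 \cdot 1}} = 72 + \frac{1}{2 \cdot \frac{1}{2} \cdot 1} = 72 + \frac{\frac{1}{\frac{1}{2}}}{2} = 72 + \frac{1}{2} \cdot 2 = 72 + 1 = 73$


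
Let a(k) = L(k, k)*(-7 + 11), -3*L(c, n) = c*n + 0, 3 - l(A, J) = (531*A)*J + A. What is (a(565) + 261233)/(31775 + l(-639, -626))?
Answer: 493201/637125051 ≈ 0.00077410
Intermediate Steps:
l(A, J) = 3 - A - 531*A*J (l(A, J) = 3 - ((531*A)*J + A) = 3 - (531*A*J + A) = 3 - (A + 531*A*J) = 3 + (-A - 531*A*J) = 3 - A - 531*A*J)
L(c, n) = -c*n/3 (L(c, n) = -(c*n + 0)/3 = -c*n/3)
a(k) = -4*k**2/3 (a(k) = (-k*k/3)*(-7 + 11) = -k**2/3*4 = -4*k**2/3)
(a(565) + 261233)/(31775 + l(-639, -626)) = (-4/3*565**2 + 261233)/(31775 + (3 - 1*(-639) - 531*(-639)*(-626))) = (-4/3*319225 + 261233)/(31775 + (3 + 639 - 212407434)) = (-1276900/3 + 261233)/(31775 - 212406792) = -493201/3/(-212375017) = -493201/3*(-1/212375017) = 493201/637125051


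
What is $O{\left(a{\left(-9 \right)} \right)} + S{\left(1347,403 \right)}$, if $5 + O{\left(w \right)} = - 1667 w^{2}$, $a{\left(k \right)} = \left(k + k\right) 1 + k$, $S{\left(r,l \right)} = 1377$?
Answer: $-1213871$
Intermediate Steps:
$a{\left(k \right)} = 3 k$ ($a{\left(k \right)} = 2 k 1 + k = 2 k + k = 3 k$)
$O{\left(w \right)} = -5 - 1667 w^{2}$
$O{\left(a{\left(-9 \right)} \right)} + S{\left(1347,403 \right)} = \left(-5 - 1667 \left(3 \left(-9\right)\right)^{2}\right) + 1377 = \left(-5 - 1667 \left(-27\right)^{2}\right) + 1377 = \left(-5 - 1215243\right) + 1377 = -1215248 + 1377 = -1213871$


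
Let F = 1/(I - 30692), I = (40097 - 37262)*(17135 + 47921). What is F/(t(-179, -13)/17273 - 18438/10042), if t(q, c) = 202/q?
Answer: -15524264207/5256397672750000820 ≈ -2.9534e-9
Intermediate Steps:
I = 184433760 (I = 2835*65056 = 184433760)
F = 1/184403068 (F = 1/(184433760 - 30692) = 1/184403068 ≈ 5.4229e-9)
F/(t(-179, -13)/17273 - 18438/10042) = 1/(184403068*((202/(-179))/17273 - 18438/10042)) = 1/(184403068*((202*(-1/179))*(1/17273) - 18438*1/10042)) = 1/(184403068*(-202/179*1/17273 - 9219/5021)) = 1/(184403068*(-202/3091867 - 9219/5021)) = 1/(184403068*(-28504936115/15524264207)) = (1/184403068)*(-15524264207/28504936115) = -15524264207/5256397672750000820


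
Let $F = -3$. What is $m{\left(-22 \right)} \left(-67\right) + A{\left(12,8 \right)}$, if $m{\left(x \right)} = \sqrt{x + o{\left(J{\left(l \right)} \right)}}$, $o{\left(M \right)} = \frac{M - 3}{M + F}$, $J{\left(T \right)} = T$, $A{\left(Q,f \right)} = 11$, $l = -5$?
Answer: $11 - 67 i \sqrt{21} \approx 11.0 - 307.03 i$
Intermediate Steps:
$o{\left(M \right)} = 1$ ($o{\left(M \right)} = \frac{M - 3}{M - 3} = \frac{-3 + M}{-3 + M} = 1$)
$m{\left(x \right)} = \sqrt{1 + x}$ ($m{\left(x \right)} = \sqrt{x + 1} = \sqrt{1 + x}$)
$m{\left(-22 \right)} \left(-67\right) + A{\left(12,8 \right)} = \sqrt{1 - 22} \left(-67\right) + 11 = \sqrt{-21} \left(-67\right) + 11 = i \sqrt{21} \left(-67\right) + 11 = - 67 i \sqrt{21} + 11 = 11 - 67 i \sqrt{21}$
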